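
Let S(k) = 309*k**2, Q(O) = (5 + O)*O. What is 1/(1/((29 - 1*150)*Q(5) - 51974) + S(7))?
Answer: 58024/878541383 ≈ 6.6046e-5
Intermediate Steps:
Q(O) = O*(5 + O)
1/(1/((29 - 1*150)*Q(5) - 51974) + S(7)) = 1/(1/((29 - 1*150)*(5*(5 + 5)) - 51974) + 309*7**2) = 1/(1/((29 - 150)*(5*10) - 51974) + 309*49) = 1/(1/(-121*50 - 51974) + 15141) = 1/(1/(-6050 - 51974) + 15141) = 1/(1/(-58024) + 15141) = 1/(-1/58024 + 15141) = 1/(878541383/58024) = 58024/878541383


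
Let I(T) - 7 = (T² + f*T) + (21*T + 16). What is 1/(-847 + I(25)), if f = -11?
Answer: 1/51 ≈ 0.019608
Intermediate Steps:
I(T) = 23 + T² + 10*T (I(T) = 7 + ((T² - 11*T) + (21*T + 16)) = 7 + ((T² - 11*T) + (16 + 21*T)) = 7 + (16 + T² + 10*T) = 23 + T² + 10*T)
1/(-847 + I(25)) = 1/(-847 + (23 + 25² + 10*25)) = 1/(-847 + (23 + 625 + 250)) = 1/(-847 + 898) = 1/51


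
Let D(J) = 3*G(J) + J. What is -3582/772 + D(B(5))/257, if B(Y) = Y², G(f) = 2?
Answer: -448321/99202 ≈ -4.5193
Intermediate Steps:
D(J) = 6 + J (D(J) = 3*2 + J = 6 + J)
-3582/772 + D(B(5))/257 = -3582/772 + (6 + 5²)/257 = -3582*1/772 + (6 + 25)*(1/257) = -1791/386 + 31*(1/257) = -1791/386 + 31/257 = -448321/99202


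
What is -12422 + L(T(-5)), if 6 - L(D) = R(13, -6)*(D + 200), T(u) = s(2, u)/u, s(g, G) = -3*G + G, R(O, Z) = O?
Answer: -14990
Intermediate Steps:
s(g, G) = -2*G
T(u) = -2 (T(u) = (-2*u)/u = -2)
L(D) = -2594 - 13*D (L(D) = 6 - 13*(D + 200) = 6 - 13*(200 + D) = 6 - (2600 + 13*D) = 6 + (-2600 - 13*D) = -2594 - 13*D)
-12422 + L(T(-5)) = -12422 + (-2594 - 13*(-2)) = -12422 + (-2594 + 26) = -12422 - 2568 = -14990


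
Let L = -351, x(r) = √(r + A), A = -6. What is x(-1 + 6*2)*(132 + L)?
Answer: -219*√5 ≈ -489.70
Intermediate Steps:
x(r) = √(-6 + r) (x(r) = √(r - 6) = √(-6 + r))
x(-1 + 6*2)*(132 + L) = √(-6 + (-1 + 6*2))*(132 - 351) = √(-6 + (-1 + 12))*(-219) = √(-6 + 11)*(-219) = √5*(-219) = -219*√5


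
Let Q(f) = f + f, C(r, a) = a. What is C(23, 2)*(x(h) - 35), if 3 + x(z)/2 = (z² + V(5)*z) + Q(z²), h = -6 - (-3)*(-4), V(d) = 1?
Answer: 3734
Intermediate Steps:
Q(f) = 2*f
h = -18 (h = -6 - 1*12 = -6 - 12 = -18)
x(z) = -6 + 2*z + 6*z² (x(z) = -6 + 2*((z² + 1*z) + 2*z²) = -6 + 2*((z² + z) + 2*z²) = -6 + 2*((z + z²) + 2*z²) = -6 + 2*(z + 3*z²) = -6 + (2*z + 6*z²) = -6 + 2*z + 6*z²)
C(23, 2)*(x(h) - 35) = 2*((-6 + 2*(-18) + 6*(-18)²) - 35) = 2*((-6 - 36 + 6*324) - 35) = 2*((-6 - 36 + 1944) - 35) = 2*(1902 - 35) = 2*1867 = 3734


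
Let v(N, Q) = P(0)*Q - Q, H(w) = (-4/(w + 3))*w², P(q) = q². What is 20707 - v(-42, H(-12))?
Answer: 20771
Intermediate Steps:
H(w) = -4*w²/(3 + w) (H(w) = (-4/(3 + w))*w² = -4*w²/(3 + w))
v(N, Q) = -Q (v(N, Q) = 0²*Q - Q = 0*Q - Q = 0 - Q = -Q)
20707 - v(-42, H(-12)) = 20707 - (-1)*(-4*(-12)²/(3 - 12)) = 20707 - (-1)*(-4*144/(-9)) = 20707 - (-1)*(-4*144*(-⅑)) = 20707 - (-1)*64 = 20707 - 1*(-64) = 20707 + 64 = 20771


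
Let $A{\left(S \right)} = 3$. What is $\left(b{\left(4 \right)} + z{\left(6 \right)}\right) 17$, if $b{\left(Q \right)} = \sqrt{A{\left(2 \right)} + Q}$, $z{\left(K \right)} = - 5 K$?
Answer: $-510 + 17 \sqrt{7} \approx -465.02$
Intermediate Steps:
$b{\left(Q \right)} = \sqrt{3 + Q}$
$\left(b{\left(4 \right)} + z{\left(6 \right)}\right) 17 = \left(\sqrt{3 + 4} - 30\right) 17 = \left(\sqrt{7} - 30\right) 17 = \left(-30 + \sqrt{7}\right) 17 = -510 + 17 \sqrt{7}$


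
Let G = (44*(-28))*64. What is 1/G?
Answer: -1/78848 ≈ -1.2683e-5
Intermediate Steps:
G = -78848 (G = -1232*64 = -78848)
1/G = 1/(-78848) = -1/78848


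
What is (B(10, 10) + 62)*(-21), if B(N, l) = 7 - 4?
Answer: -1365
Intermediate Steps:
B(N, l) = 3
(B(10, 10) + 62)*(-21) = (3 + 62)*(-21) = 65*(-21) = -1365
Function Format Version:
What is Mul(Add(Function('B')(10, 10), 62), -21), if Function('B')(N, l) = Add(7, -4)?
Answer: -1365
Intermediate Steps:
Function('B')(N, l) = 3
Mul(Add(Function('B')(10, 10), 62), -21) = Mul(Add(3, 62), -21) = Mul(65, -21) = -1365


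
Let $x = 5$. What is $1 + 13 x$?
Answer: $66$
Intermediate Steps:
$1 + 13 x = 1 + 13 \cdot 5 = 1 + 65 = 66$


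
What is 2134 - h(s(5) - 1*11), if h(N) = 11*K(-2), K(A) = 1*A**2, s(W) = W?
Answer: 2090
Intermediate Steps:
K(A) = A**2
h(N) = 44 (h(N) = 11*(-2)**2 = 11*4 = 44)
2134 - h(s(5) - 1*11) = 2134 - 1*44 = 2134 - 44 = 2090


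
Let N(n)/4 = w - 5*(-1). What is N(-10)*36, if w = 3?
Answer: 1152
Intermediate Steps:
N(n) = 32 (N(n) = 4*(3 - 5*(-1)) = 4*(3 + 5) = 4*8 = 32)
N(-10)*36 = 32*36 = 1152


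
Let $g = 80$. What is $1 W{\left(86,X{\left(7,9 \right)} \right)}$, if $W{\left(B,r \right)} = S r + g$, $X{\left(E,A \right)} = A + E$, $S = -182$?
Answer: $-2832$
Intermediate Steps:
$W{\left(B,r \right)} = 80 - 182 r$ ($W{\left(B,r \right)} = - 182 r + 80 = 80 - 182 r$)
$1 W{\left(86,X{\left(7,9 \right)} \right)} = 1 \left(80 - 182 \left(9 + 7\right)\right) = 1 \left(80 - 2912\right) = 1 \left(-2832\right) = -2832$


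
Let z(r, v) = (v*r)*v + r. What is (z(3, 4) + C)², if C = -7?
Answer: 1936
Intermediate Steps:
z(r, v) = r + r*v² (z(r, v) = (r*v)*v + r = r*v² + r = r + r*v²)
(z(3, 4) + C)² = (3*(1 + 4²) - 7)² = (3*(1 + 16) - 7)² = (3*17 - 7)² = (51 - 7)² = 44² = 1936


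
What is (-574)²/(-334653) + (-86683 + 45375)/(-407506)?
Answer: -5474527306/6198777519 ≈ -0.88316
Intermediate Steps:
(-574)²/(-334653) + (-86683 + 45375)/(-407506) = 329476*(-1/334653) - 41308*(-1/407506) = -329476/334653 + 20654/203753 = -5474527306/6198777519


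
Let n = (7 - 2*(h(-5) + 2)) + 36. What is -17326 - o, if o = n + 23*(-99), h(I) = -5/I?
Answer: -15086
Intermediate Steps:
n = 37 (n = (7 - 2*(-5/(-5) + 2)) + 36 = (7 - 2*(-5*(-⅕) + 2)) + 36 = (7 - 2*(1 + 2)) + 36 = (7 - 2*3) + 36 = (7 - 6) + 36 = 1 + 36 = 37)
o = -2240 (o = 37 + 23*(-99) = 37 - 2277 = -2240)
-17326 - o = -17326 - 1*(-2240) = -17326 + 2240 = -15086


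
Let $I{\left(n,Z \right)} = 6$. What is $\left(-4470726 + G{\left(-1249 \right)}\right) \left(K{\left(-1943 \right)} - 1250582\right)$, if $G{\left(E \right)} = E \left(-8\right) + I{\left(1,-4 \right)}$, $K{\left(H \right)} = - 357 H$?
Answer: $2484317705768$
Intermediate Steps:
$G{\left(E \right)} = 6 - 8 E$ ($G{\left(E \right)} = E \left(-8\right) + 6 = - 8 E + 6 = 6 - 8 E$)
$\left(-4470726 + G{\left(-1249 \right)}\right) \left(K{\left(-1943 \right)} - 1250582\right) = \left(-4470726 + \left(6 - -9992\right)\right) \left(\left(-357\right) \left(-1943\right) - 1250582\right) = \left(-4470726 + \left(6 + 9992\right)\right) \left(693651 - 1250582\right) = \left(-4470726 + 9998\right) \left(-556931\right) = \left(-4460728\right) \left(-556931\right) = 2484317705768$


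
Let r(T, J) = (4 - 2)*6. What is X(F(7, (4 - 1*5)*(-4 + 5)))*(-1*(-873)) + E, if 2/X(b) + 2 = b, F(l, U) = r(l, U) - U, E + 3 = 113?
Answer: 2956/11 ≈ 268.73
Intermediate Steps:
r(T, J) = 12 (r(T, J) = 2*6 = 12)
E = 110 (E = -3 + 113 = 110)
F(l, U) = 12 - U
X(b) = 2/(-2 + b)
X(F(7, (4 - 1*5)*(-4 + 5)))*(-1*(-873)) + E = (2/(-2 + (12 - (4 - 1*5)*(-4 + 5))))*(-1*(-873)) + 110 = (2/(-2 + (12 - (4 - 5))))*873 + 110 = (2/(-2 + (12 - (-1))))*873 + 110 = (2/(-2 + (12 - 1*(-1))))*873 + 110 = (2/(-2 + (12 + 1)))*873 + 110 = (2/(-2 + 13))*873 + 110 = (2/11)*873 + 110 = 1746/11 + 110 = 2956/11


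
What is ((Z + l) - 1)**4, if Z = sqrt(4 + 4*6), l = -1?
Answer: 1472 - 512*sqrt(7) ≈ 117.38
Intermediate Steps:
Z = 2*sqrt(7) (Z = sqrt(4 + 24) = sqrt(28) = 2*sqrt(7) ≈ 5.2915)
((Z + l) - 1)**4 = ((2*sqrt(7) - 1) - 1)**4 = ((-1 + 2*sqrt(7)) - 1)**4 = (-2 + 2*sqrt(7))**4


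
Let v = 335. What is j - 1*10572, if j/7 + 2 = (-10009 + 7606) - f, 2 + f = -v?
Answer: -25048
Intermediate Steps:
f = -337 (f = -2 - 1*335 = -2 - 335 = -337)
j = -14476 (j = -14 + 7*((-10009 + 7606) - 1*(-337)) = -14 + 7*(-2403 + 337) = -14 + 7*(-2066) = -14 - 14462 = -14476)
j - 1*10572 = -14476 - 1*10572 = -14476 - 10572 = -25048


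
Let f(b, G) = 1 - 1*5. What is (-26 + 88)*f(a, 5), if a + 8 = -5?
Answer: -248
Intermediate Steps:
a = -13 (a = -8 - 5 = -13)
f(b, G) = -4 (f(b, G) = 1 - 5 = -4)
(-26 + 88)*f(a, 5) = (-26 + 88)*(-4) = 62*(-4) = -248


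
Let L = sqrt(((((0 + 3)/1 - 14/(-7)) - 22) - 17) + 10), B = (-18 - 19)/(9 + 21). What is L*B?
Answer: -37*I*sqrt(6)/15 ≈ -6.0421*I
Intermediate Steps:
B = -37/30 ≈ -1.2333
L = 2*I*sqrt(6) (L = sqrt((((3*1 - 14*(-1/7)) - 22) - 17) + 10) = sqrt((((3 + 2) - 22) - 17) + 10) = sqrt(((5 - 22) - 17) + 10) = sqrt((-17 - 17) + 10) = sqrt(-34 + 10) = sqrt(-24) = 2*I*sqrt(6) ≈ 4.899*I)
L*B = (2*I*sqrt(6))*(-37/30) = -37*I*sqrt(6)/15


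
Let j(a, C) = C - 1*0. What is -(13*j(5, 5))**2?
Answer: -4225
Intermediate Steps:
j(a, C) = C (j(a, C) = C + 0 = C)
-(13*j(5, 5))**2 = -(13*5)**2 = -1*65**2 = -1*4225 = -4225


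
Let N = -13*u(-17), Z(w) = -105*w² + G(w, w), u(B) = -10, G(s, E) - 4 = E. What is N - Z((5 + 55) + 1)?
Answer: 390770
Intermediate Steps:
G(s, E) = 4 + E
Z(w) = 4 + w - 105*w² (Z(w) = -105*w² + (4 + w) = 4 + w - 105*w²)
N = 130 (N = -13*(-10) = 130)
N - Z((5 + 55) + 1) = 130 - (4 + ((5 + 55) + 1) - 105*((5 + 55) + 1)²) = 130 - (4 + (60 + 1) - 105*(60 + 1)²) = 130 - (4 + 61 - 105*61²) = 130 - (4 + 61 - 105*3721) = 130 - (4 + 61 - 390705) = 130 - 1*(-390640) = 130 + 390640 = 390770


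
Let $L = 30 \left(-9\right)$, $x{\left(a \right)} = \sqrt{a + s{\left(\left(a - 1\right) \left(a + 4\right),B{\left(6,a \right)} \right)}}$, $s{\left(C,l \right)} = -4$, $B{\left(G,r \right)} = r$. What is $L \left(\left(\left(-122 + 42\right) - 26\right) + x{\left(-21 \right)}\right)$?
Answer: $28620 - 1350 i \approx 28620.0 - 1350.0 i$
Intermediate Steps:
$x{\left(a \right)} = \sqrt{-4 + a}$ ($x{\left(a \right)} = \sqrt{a - 4} = \sqrt{-4 + a}$)
$L = -270$
$L \left(\left(\left(-122 + 42\right) - 26\right) + x{\left(-21 \right)}\right) = - 270 \left(\left(\left(-122 + 42\right) - 26\right) + \sqrt{-4 - 21}\right) = - 270 \left(\left(-80 - 26\right) + \sqrt{-25}\right) = - 270 \left(-106 + 5 i\right) = 28620 - 1350 i$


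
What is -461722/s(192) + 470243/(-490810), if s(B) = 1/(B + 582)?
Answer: -175402158180923/490810 ≈ -3.5737e+8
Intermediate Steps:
s(B) = 1/(582 + B)
-461722/s(192) + 470243/(-490810) = -461722/(1/(582 + 192)) + 470243/(-490810) = -461722/(1/774) + 470243*(-1/490810) = -461722/1/774 - 470243/490810 = -461722*774 - 470243/490810 = -357372828 - 470243/490810 = -175402158180923/490810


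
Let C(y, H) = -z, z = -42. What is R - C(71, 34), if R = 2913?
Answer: 2871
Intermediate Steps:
C(y, H) = 42 (C(y, H) = -1*(-42) = 42)
R - C(71, 34) = 2913 - 1*42 = 2913 - 42 = 2871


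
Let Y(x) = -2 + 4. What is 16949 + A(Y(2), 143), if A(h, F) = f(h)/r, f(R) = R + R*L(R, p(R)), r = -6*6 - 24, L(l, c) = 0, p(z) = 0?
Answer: 508469/30 ≈ 16949.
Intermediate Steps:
Y(x) = 2
r = -60 (r = -36 - 24 = -60)
f(R) = R (f(R) = R + R*0 = R + 0 = R)
A(h, F) = -h/60 (A(h, F) = h/(-60) = h*(-1/60) = -h/60)
16949 + A(Y(2), 143) = 16949 - 1/60*2 = 16949 - 1/30 = 508469/30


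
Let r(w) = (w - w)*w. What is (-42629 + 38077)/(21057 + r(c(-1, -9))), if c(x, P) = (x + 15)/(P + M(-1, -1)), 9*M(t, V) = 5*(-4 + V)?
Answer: -4552/21057 ≈ -0.21618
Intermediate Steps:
M(t, V) = -20/9 + 5*V/9 (M(t, V) = (5*(-4 + V))/9 = (-20 + 5*V)/9 = -20/9 + 5*V/9)
c(x, P) = (15 + x)/(-25/9 + P) (c(x, P) = (x + 15)/(P + (-20/9 + (5/9)*(-1))) = (15 + x)/(P + (-20/9 - 5/9)) = (15 + x)/(P - 25/9) = (15 + x)/(-25/9 + P))
r(w) = 0 (r(w) = 0*w = 0)
(-42629 + 38077)/(21057 + r(c(-1, -9))) = (-42629 + 38077)/(21057 + 0) = -4552/21057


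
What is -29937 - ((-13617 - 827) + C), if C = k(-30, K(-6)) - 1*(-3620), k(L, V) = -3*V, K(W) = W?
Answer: -19131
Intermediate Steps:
C = 3638 (C = -3*(-6) - 1*(-3620) = 18 + 3620 = 3638)
-29937 - ((-13617 - 827) + C) = -29937 - ((-13617 - 827) + 3638) = -29937 - (-14444 + 3638) = -29937 - 1*(-10806) = -29937 + 10806 = -19131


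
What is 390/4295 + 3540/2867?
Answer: 3264486/2462753 ≈ 1.3255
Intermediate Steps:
390/4295 + 3540/2867 = 390*(1/4295) + 3540*(1/2867) = 78/859 + 3540/2867 = 3264486/2462753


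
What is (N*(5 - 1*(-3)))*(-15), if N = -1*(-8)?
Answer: -960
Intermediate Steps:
N = 8
(N*(5 - 1*(-3)))*(-15) = (8*(5 - 1*(-3)))*(-15) = (8*(5 + 3))*(-15) = (8*8)*(-15) = 64*(-15) = -960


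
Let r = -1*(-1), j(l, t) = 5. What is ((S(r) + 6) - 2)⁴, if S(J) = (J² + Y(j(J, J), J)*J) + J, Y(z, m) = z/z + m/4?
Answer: 707281/256 ≈ 2762.8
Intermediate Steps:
r = 1
Y(z, m) = 1 + m/4 (Y(z, m) = 1 + m*(¼) = 1 + m/4)
S(J) = J + J² + J*(1 + J/4) (S(J) = (J² + (1 + J/4)*J) + J = (J² + J*(1 + J/4)) + J = J + J² + J*(1 + J/4))
((S(r) + 6) - 2)⁴ = (((¼)*1*(8 + 5*1) + 6) - 2)⁴ = (((¼)*1*(8 + 5) + 6) - 2)⁴ = (((¼)*1*13 + 6) - 2)⁴ = ((13/4 + 6) - 2)⁴ = (37/4 - 2)⁴ = (29/4)⁴ = 707281/256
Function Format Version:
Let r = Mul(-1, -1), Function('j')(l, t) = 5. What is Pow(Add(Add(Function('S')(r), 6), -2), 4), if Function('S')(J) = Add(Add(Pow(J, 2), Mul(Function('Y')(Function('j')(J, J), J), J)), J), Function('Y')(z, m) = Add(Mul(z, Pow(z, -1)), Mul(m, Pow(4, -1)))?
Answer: Rational(707281, 256) ≈ 2762.8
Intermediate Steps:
r = 1
Function('Y')(z, m) = Add(1, Mul(Rational(1, 4), m)) (Function('Y')(z, m) = Add(1, Mul(m, Rational(1, 4))) = Add(1, Mul(Rational(1, 4), m)))
Function('S')(J) = Add(J, Pow(J, 2), Mul(J, Add(1, Mul(Rational(1, 4), J)))) (Function('S')(J) = Add(Add(Pow(J, 2), Mul(Add(1, Mul(Rational(1, 4), J)), J)), J) = Add(Add(Pow(J, 2), Mul(J, Add(1, Mul(Rational(1, 4), J)))), J) = Add(J, Pow(J, 2), Mul(J, Add(1, Mul(Rational(1, 4), J)))))
Pow(Add(Add(Function('S')(r), 6), -2), 4) = Pow(Add(Add(Mul(Rational(1, 4), 1, Add(8, Mul(5, 1))), 6), -2), 4) = Pow(Add(Add(Mul(Rational(1, 4), 1, Add(8, 5)), 6), -2), 4) = Pow(Add(Add(Mul(Rational(1, 4), 1, 13), 6), -2), 4) = Pow(Add(Add(Rational(13, 4), 6), -2), 4) = Pow(Add(Rational(37, 4), -2), 4) = Pow(Rational(29, 4), 4) = Rational(707281, 256)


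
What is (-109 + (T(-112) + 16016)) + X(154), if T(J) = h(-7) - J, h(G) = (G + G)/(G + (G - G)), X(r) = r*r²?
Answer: 3668285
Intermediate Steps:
X(r) = r³
h(G) = 2 (h(G) = (2*G)/(G + 0) = (2*G)/G = 2)
T(J) = 2 - J
(-109 + (T(-112) + 16016)) + X(154) = (-109 + ((2 - 1*(-112)) + 16016)) + 154³ = (-109 + ((2 + 112) + 16016)) + 3652264 = (-109 + (114 + 16016)) + 3652264 = (-109 + 16130) + 3652264 = 16021 + 3652264 = 3668285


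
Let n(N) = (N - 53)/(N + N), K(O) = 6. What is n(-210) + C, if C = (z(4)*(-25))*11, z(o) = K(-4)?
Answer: -692737/420 ≈ -1649.4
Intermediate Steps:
z(o) = 6
C = -1650 (C = (6*(-25))*11 = -150*11 = -1650)
n(N) = (-53 + N)/(2*N) (n(N) = (-53 + N)/((2*N)) = (-53 + N)*(1/(2*N)) = (-53 + N)/(2*N))
n(-210) + C = (1/2)*(-53 - 210)/(-210) - 1650 = (1/2)*(-1/210)*(-263) - 1650 = 263/420 - 1650 = -692737/420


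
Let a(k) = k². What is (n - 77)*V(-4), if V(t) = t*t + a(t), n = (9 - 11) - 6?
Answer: -2720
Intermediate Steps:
n = -8 (n = -2 - 6 = -8)
V(t) = 2*t² (V(t) = t*t + t² = t² + t² = 2*t²)
(n - 77)*V(-4) = (-8 - 77)*(2*(-4)²) = -170*16 = -85*32 = -2720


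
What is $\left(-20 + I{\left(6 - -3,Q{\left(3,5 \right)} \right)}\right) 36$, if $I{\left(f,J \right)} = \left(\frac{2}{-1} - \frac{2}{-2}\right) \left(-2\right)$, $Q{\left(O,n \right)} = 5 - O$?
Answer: $-648$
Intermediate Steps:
$I{\left(f,J \right)} = 2$ ($I{\left(f,J \right)} = \left(2 \left(-1\right) - -1\right) \left(-2\right) = \left(-2 + 1\right) \left(-2\right) = \left(-1\right) \left(-2\right) = 2$)
$\left(-20 + I{\left(6 - -3,Q{\left(3,5 \right)} \right)}\right) 36 = \left(-20 + 2\right) 36 = \left(-18\right) 36 = -648$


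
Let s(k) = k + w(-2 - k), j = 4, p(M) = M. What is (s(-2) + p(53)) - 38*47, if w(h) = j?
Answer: -1731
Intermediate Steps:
w(h) = 4
s(k) = 4 + k (s(k) = k + 4 = 4 + k)
(s(-2) + p(53)) - 38*47 = ((4 - 2) + 53) - 38*47 = (2 + 53) - 1786 = 55 - 1786 = -1731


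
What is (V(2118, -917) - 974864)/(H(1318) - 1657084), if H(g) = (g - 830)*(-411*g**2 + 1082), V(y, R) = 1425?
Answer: 973439/348412615500 ≈ 2.7939e-6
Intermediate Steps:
H(g) = (-830 + g)*(1082 - 411*g**2)
(V(2118, -917) - 974864)/(H(1318) - 1657084) = (1425 - 974864)/((-898060 - 411*1318**3 + 1082*1318 + 341130*1318**2) - 1657084) = -973439/((-898060 - 411*2289529432 + 1426076 + 341130*1737124) - 1657084) = -973439/((-898060 - 940996596552 + 1426076 + 592585110120) - 1657084) = -973439/(-348410958416 - 1657084) = -973439/(-348412615500) = -973439*(-1/348412615500) = 973439/348412615500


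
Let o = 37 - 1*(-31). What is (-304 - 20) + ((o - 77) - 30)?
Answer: -363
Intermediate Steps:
o = 68 (o = 37 + 31 = 68)
(-304 - 20) + ((o - 77) - 30) = (-304 - 20) + ((68 - 77) - 30) = -324 + (-9 - 30) = -324 - 39 = -363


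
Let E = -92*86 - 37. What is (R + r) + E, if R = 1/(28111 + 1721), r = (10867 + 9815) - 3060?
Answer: 288564937/29832 ≈ 9673.0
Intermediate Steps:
r = 17622 (r = 20682 - 3060 = 17622)
R = 1/29832 ≈ 3.3521e-5
E = -7949 (E = -7912 - 37 = -7949)
(R + r) + E = (1/29832 + 17622) - 7949 = 525699505/29832 - 7949 = 288564937/29832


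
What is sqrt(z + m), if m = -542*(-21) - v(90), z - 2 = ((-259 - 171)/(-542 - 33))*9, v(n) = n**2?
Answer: sqrt(43519910)/115 ≈ 57.365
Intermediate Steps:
z = 1004/115 (z = 2 + ((-259 - 171)/(-542 - 33))*9 = 2 - 430/(-575)*9 = 2 - 430*(-1/575)*9 = 2 + (86/115)*9 = 2 + 774/115 = 1004/115 ≈ 8.7304)
m = 3282 (m = -542*(-21) - 1*90**2 = 11382 - 1*8100 = 11382 - 8100 = 3282)
sqrt(z + m) = sqrt(1004/115 + 3282) = sqrt(378434/115) = sqrt(43519910)/115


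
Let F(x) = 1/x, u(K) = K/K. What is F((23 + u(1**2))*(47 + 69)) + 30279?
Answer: 84296737/2784 ≈ 30279.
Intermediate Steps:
u(K) = 1
F((23 + u(1**2))*(47 + 69)) + 30279 = 1/((23 + 1)*(47 + 69)) + 30279 = 1/(24*116) + 30279 = 1/2784 + 30279 = 84296737/2784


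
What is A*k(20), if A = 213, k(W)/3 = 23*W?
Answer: 293940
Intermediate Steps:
k(W) = 69*W (k(W) = 3*(23*W) = 69*W)
A*k(20) = 213*(69*20) = 213*1380 = 293940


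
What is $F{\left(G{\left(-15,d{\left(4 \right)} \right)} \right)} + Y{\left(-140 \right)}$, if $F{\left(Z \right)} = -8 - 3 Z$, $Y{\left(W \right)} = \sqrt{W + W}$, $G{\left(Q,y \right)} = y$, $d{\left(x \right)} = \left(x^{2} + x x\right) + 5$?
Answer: $-119 + 2 i \sqrt{70} \approx -119.0 + 16.733 i$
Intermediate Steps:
$d{\left(x \right)} = 5 + 2 x^{2}$ ($d{\left(x \right)} = \left(x^{2} + x^{2}\right) + 5 = 2 x^{2} + 5 = 5 + 2 x^{2}$)
$Y{\left(W \right)} = \sqrt{2} \sqrt{W}$ ($Y{\left(W \right)} = \sqrt{2 W} = \sqrt{2} \sqrt{W}$)
$F{\left(G{\left(-15,d{\left(4 \right)} \right)} \right)} + Y{\left(-140 \right)} = \left(-8 - 3 \left(5 + 2 \cdot 4^{2}\right)\right) + \sqrt{2} \sqrt{-140} = \left(-8 - 3 \left(5 + 2 \cdot 16\right)\right) + \sqrt{2} \cdot 2 i \sqrt{35} = \left(-8 - 3 \left(5 + 32\right)\right) + 2 i \sqrt{70} = \left(-8 - 111\right) + 2 i \sqrt{70} = -119 + 2 i \sqrt{70}$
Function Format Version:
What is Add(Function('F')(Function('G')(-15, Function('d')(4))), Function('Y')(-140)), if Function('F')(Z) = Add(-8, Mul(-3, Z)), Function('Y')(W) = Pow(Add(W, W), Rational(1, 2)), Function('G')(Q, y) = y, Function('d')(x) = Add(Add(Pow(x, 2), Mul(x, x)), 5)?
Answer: Add(-119, Mul(2, I, Pow(70, Rational(1, 2)))) ≈ Add(-119.00, Mul(16.733, I))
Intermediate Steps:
Function('d')(x) = Add(5, Mul(2, Pow(x, 2))) (Function('d')(x) = Add(Add(Pow(x, 2), Pow(x, 2)), 5) = Add(Mul(2, Pow(x, 2)), 5) = Add(5, Mul(2, Pow(x, 2))))
Function('Y')(W) = Mul(Pow(2, Rational(1, 2)), Pow(W, Rational(1, 2))) (Function('Y')(W) = Pow(Mul(2, W), Rational(1, 2)) = Mul(Pow(2, Rational(1, 2)), Pow(W, Rational(1, 2))))
Add(Function('F')(Function('G')(-15, Function('d')(4))), Function('Y')(-140)) = Add(Add(-8, Mul(-3, Add(5, Mul(2, Pow(4, 2))))), Mul(Pow(2, Rational(1, 2)), Pow(-140, Rational(1, 2)))) = Add(Add(-8, Mul(-3, Add(5, Mul(2, 16)))), Mul(Pow(2, Rational(1, 2)), Mul(2, I, Pow(35, Rational(1, 2))))) = Add(Add(-8, Mul(-3, Add(5, 32))), Mul(2, I, Pow(70, Rational(1, 2)))) = Add(Add(-8, Mul(-3, 37)), Mul(2, I, Pow(70, Rational(1, 2)))) = Add(Add(-8, -111), Mul(2, I, Pow(70, Rational(1, 2)))) = Add(-119, Mul(2, I, Pow(70, Rational(1, 2))))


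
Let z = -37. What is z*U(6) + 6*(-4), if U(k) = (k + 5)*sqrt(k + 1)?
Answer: -24 - 407*sqrt(7) ≈ -1100.8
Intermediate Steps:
U(k) = sqrt(1 + k)*(5 + k) (U(k) = (5 + k)*sqrt(1 + k) = sqrt(1 + k)*(5 + k))
z*U(6) + 6*(-4) = -37*sqrt(1 + 6)*(5 + 6) + 6*(-4) = -37*sqrt(7)*11 - 24 = -407*sqrt(7) - 24 = -24 - 407*sqrt(7)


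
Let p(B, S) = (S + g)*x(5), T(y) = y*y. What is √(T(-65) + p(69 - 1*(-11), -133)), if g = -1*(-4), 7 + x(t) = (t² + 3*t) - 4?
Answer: 22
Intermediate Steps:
x(t) = -11 + t² + 3*t (x(t) = -7 + ((t² + 3*t) - 4) = -7 + (-4 + t² + 3*t) = -11 + t² + 3*t)
g = 4
T(y) = y²
p(B, S) = 116 + 29*S (p(B, S) = (S + 4)*(-11 + 5² + 3*5) = (4 + S)*(-11 + 25 + 15) = (4 + S)*29 = 116 + 29*S)
√(T(-65) + p(69 - 1*(-11), -133)) = √((-65)² + (116 + 29*(-133))) = √(4225 + (116 - 3857)) = √(4225 - 3741) = √484 = 22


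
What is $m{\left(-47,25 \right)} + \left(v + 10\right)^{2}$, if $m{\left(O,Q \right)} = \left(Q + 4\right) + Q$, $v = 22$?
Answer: $1078$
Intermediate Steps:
$m{\left(O,Q \right)} = 4 + 2 Q$ ($m{\left(O,Q \right)} = \left(4 + Q\right) + Q = 4 + 2 Q$)
$m{\left(-47,25 \right)} + \left(v + 10\right)^{2} = \left(4 + 2 \cdot 25\right) + \left(22 + 10\right)^{2} = \left(4 + 50\right) + 32^{2} = 54 + 1024 = 1078$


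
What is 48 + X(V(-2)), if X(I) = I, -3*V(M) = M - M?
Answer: 48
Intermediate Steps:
V(M) = 0 (V(M) = -(M - M)/3 = -1/3*0 = 0)
48 + X(V(-2)) = 48 + 0 = 48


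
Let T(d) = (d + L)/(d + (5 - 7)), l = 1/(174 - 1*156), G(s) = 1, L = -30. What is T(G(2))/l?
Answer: 522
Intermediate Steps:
l = 1/18 (l = 1/(174 - 156) = 1/18 ≈ 0.055556)
T(d) = (-30 + d)/(-2 + d) (T(d) = (d - 30)/(d + (5 - 7)) = (-30 + d)/(d - 2) = (-30 + d)/(-2 + d))
T(G(2))/l = ((-30 + 1)/(-2 + 1))/(1/18) = (-29/(-1))*18 = -1*(-29)*18 = 29*18 = 522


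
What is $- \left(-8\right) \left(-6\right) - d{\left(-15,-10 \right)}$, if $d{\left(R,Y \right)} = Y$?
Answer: $-38$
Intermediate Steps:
$- \left(-8\right) \left(-6\right) - d{\left(-15,-10 \right)} = - \left(-8\right) \left(-6\right) - -10 = \left(-1\right) 48 + 10 = -48 + 10 = -38$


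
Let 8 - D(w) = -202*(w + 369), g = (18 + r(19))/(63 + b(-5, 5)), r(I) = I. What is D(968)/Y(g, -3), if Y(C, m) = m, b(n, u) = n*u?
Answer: -270082/3 ≈ -90027.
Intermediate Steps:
g = 37/38 (g = (18 + 19)/(63 - 5*5) = 37/(63 - 25) = 37/38 ≈ 0.97368)
D(w) = 74546 + 202*w (D(w) = 8 - (-202)*(w + 369) = 8 - (-202)*(369 + w) = 8 - (-74538 - 202*w) = 8 + (74538 + 202*w) = 74546 + 202*w)
D(968)/Y(g, -3) = (74546 + 202*968)/(-3) = (74546 + 195536)*(-⅓) = 270082*(-⅓) = -270082/3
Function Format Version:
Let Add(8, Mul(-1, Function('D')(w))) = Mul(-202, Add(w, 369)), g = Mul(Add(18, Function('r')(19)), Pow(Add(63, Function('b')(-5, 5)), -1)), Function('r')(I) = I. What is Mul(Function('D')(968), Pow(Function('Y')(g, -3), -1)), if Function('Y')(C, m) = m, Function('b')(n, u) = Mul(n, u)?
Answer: Rational(-270082, 3) ≈ -90027.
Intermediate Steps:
g = Rational(37, 38) (g = Mul(Add(18, 19), Pow(Add(63, Mul(-5, 5)), -1)) = Mul(37, Pow(Add(63, -25), -1)) = Mul(37, Pow(38, -1)) = Mul(37, Rational(1, 38)) = Rational(37, 38) ≈ 0.97368)
Function('D')(w) = Add(74546, Mul(202, w)) (Function('D')(w) = Add(8, Mul(-1, Mul(-202, Add(w, 369)))) = Add(8, Mul(-1, Mul(-202, Add(369, w)))) = Add(8, Mul(-1, Add(-74538, Mul(-202, w)))) = Add(8, Add(74538, Mul(202, w))) = Add(74546, Mul(202, w)))
Mul(Function('D')(968), Pow(Function('Y')(g, -3), -1)) = Mul(Add(74546, Mul(202, 968)), Pow(-3, -1)) = Mul(Add(74546, 195536), Rational(-1, 3)) = Mul(270082, Rational(-1, 3)) = Rational(-270082, 3)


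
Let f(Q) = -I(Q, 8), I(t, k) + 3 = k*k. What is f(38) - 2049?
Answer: -2110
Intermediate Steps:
I(t, k) = -3 + k² (I(t, k) = -3 + k*k = -3 + k²)
f(Q) = -61 (f(Q) = -(-3 + 8²) = -(-3 + 64) = -1*61 = -61)
f(38) - 2049 = -61 - 2049 = -2110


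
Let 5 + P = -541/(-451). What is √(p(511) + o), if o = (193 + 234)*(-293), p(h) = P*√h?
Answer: √(-25447702511 - 773014*√511)/451 ≈ 353.83*I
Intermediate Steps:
P = -1714/451 (P = -5 - 541/(-451) = -5 - 541*(-1/451) = -5 + 541/451 = -1714/451 ≈ -3.8004)
p(h) = -1714*√h/451
o = -125111 (o = 427*(-293) = -125111)
√(p(511) + o) = √(-1714*√511/451 - 125111) = √(-125111 - 1714*√511/451)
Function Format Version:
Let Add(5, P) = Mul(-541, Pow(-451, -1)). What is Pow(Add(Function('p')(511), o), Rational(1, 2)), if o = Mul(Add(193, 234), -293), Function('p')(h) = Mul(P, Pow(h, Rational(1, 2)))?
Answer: Mul(Rational(1, 451), Pow(Add(-25447702511, Mul(-773014, Pow(511, Rational(1, 2)))), Rational(1, 2))) ≈ Mul(353.83, I)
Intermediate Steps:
P = Rational(-1714, 451) (P = Add(-5, Mul(-541, Pow(-451, -1))) = Add(-5, Mul(-541, Rational(-1, 451))) = Add(-5, Rational(541, 451)) = Rational(-1714, 451) ≈ -3.8004)
Function('p')(h) = Mul(Rational(-1714, 451), Pow(h, Rational(1, 2)))
o = -125111 (o = Mul(427, -293) = -125111)
Pow(Add(Function('p')(511), o), Rational(1, 2)) = Pow(Add(Mul(Rational(-1714, 451), Pow(511, Rational(1, 2))), -125111), Rational(1, 2)) = Pow(Add(-125111, Mul(Rational(-1714, 451), Pow(511, Rational(1, 2)))), Rational(1, 2))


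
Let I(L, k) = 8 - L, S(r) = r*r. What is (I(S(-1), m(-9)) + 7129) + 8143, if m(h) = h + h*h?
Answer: 15279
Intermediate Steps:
S(r) = r²
m(h) = h + h²
(I(S(-1), m(-9)) + 7129) + 8143 = ((8 - 1*(-1)²) + 7129) + 8143 = ((8 - 1*1) + 7129) + 8143 = ((8 - 1) + 7129) + 8143 = (7 + 7129) + 8143 = 7136 + 8143 = 15279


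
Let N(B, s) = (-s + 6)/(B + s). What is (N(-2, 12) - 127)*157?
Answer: -100166/5 ≈ -20033.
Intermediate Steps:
N(B, s) = (6 - s)/(B + s)
(N(-2, 12) - 127)*157 = ((6 - 1*12)/(-2 + 12) - 127)*157 = ((6 - 12)/10 - 127)*157 = ((⅒)*(-6) - 127)*157 = (-⅗ - 127)*157 = -638/5*157 = -100166/5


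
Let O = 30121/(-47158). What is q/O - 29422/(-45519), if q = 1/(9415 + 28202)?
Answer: 3703865943028/5730648173887 ≈ 0.64633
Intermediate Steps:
q = 1/37617 ≈ 2.6584e-5
O = -30121/47158 (O = 30121*(-1/47158) = -30121/47158 ≈ -0.63873)
q/O - 29422/(-45519) = 1/(37617*(-30121/47158)) - 29422/(-45519) = (1/37617)*(-47158/30121) - 29422*(-1/45519) = -47158/1133061657 + 29422/45519 = 3703865943028/5730648173887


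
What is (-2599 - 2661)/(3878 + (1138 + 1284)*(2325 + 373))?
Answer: -2630/3269217 ≈ -0.00080447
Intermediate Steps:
(-2599 - 2661)/(3878 + (1138 + 1284)*(2325 + 373)) = -5260/(3878 + 2422*2698) = -5260/(3878 + 6534556) = -5260/6538434 = -5260*1/6538434 = -2630/3269217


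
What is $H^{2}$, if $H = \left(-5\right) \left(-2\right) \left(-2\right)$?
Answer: $400$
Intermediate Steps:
$H = -20$ ($H = 10 \left(-2\right) = -20$)
$H^{2} = \left(-20\right)^{2} = 400$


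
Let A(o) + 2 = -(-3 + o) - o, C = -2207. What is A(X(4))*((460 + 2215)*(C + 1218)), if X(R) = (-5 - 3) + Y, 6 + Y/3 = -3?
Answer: -187835825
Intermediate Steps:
Y = -27 (Y = -18 + 3*(-3) = -18 - 9 = -27)
X(R) = -35 (X(R) = (-5 - 3) - 27 = -8 - 27 = -35)
A(o) = 1 - 2*o (A(o) = -2 + (-(-3 + o) - o) = -2 + ((3 - o) - o) = -2 + (3 - 2*o) = 1 - 2*o)
A(X(4))*((460 + 2215)*(C + 1218)) = (1 - 2*(-35))*((460 + 2215)*(-2207 + 1218)) = (1 + 70)*(2675*(-989)) = 71*(-2645575) = -187835825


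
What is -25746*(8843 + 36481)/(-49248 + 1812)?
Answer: 97242642/3953 ≈ 24600.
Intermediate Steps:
-25746*(8843 + 36481)/(-49248 + 1812) = -25746/((-47436/45324)) = -25746/((-47436*1/45324)) = -25746/(-3953/3777) = -25746*(-3777/3953) = 97242642/3953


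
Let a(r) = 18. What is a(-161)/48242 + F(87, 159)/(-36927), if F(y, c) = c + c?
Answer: -2446045/296905389 ≈ -0.0082385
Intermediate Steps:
F(y, c) = 2*c
a(-161)/48242 + F(87, 159)/(-36927) = 18/48242 + (2*159)/(-36927) = 18*(1/48242) + 318*(-1/36927) = 9/24121 - 106/12309 = -2446045/296905389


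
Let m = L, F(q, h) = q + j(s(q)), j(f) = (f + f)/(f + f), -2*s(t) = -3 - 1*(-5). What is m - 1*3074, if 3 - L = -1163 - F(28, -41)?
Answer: -1879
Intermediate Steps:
s(t) = -1 (s(t) = -(-3 - 1*(-5))/2 = -(-3 + 5)/2 = -½*2 = -1)
j(f) = 1 (j(f) = (2*f)/((2*f)) = (2*f)*(1/(2*f)) = 1)
F(q, h) = 1 + q (F(q, h) = q + 1 = 1 + q)
L = 1195 (L = 3 - (-1163 - (1 + 28)) = 3 - (-1163 - 1*29) = 3 - (-1163 - 29) = 3 - 1*(-1192) = 3 + 1192 = 1195)
m = 1195
m - 1*3074 = 1195 - 1*3074 = 1195 - 3074 = -1879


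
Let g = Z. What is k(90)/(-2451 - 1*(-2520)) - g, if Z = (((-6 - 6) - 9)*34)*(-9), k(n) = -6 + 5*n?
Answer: -147650/23 ≈ -6419.6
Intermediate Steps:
Z = 6426 (Z = ((-12 - 9)*34)*(-9) = -21*34*(-9) = -714*(-9) = 6426)
g = 6426
k(90)/(-2451 - 1*(-2520)) - g = (-6 + 5*90)/(-2451 - 1*(-2520)) - 1*6426 = (-6 + 450)/(-2451 + 2520) - 6426 = 444/69 - 6426 = 444*(1/69) - 6426 = 148/23 - 6426 = -147650/23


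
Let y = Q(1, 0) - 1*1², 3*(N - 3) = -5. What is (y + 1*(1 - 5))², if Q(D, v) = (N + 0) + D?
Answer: 64/9 ≈ 7.1111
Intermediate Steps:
N = 4/3 (N = 3 + (⅓)*(-5) = 3 - 5/3 = 4/3 ≈ 1.3333)
Q(D, v) = 4/3 + D (Q(D, v) = (4/3 + 0) + D = 4/3 + D)
y = 4/3 (y = (4/3 + 1) - 1*1² = 7/3 - 1*1 = 7/3 - 1 = 4/3 ≈ 1.3333)
(y + 1*(1 - 5))² = (4/3 + 1*(1 - 5))² = (4/3 + 1*(-4))² = (4/3 - 4)² = (-8/3)² = 64/9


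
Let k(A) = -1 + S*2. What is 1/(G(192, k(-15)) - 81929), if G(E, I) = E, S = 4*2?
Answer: -1/81737 ≈ -1.2234e-5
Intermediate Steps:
S = 8
k(A) = 15 (k(A) = -1 + 8*2 = -1 + 16 = 15)
1/(G(192, k(-15)) - 81929) = 1/(192 - 81929) = 1/(-81737) = -1/81737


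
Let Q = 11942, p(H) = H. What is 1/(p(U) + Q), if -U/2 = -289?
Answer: 1/12520 ≈ 7.9872e-5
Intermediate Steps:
U = 578 (U = -2*(-289) = 578)
1/(p(U) + Q) = 1/(578 + 11942) = 1/12520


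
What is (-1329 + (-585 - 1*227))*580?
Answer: -1241780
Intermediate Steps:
(-1329 + (-585 - 1*227))*580 = (-1329 + (-585 - 227))*580 = (-1329 - 812)*580 = -2141*580 = -1241780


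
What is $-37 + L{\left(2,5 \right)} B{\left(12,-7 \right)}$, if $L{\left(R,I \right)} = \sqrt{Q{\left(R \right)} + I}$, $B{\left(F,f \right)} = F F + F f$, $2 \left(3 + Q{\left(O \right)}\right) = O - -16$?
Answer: $-37 + 60 \sqrt{11} \approx 162.0$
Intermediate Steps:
$Q{\left(O \right)} = 5 + \frac{O}{2}$ ($Q{\left(O \right)} = -3 + \frac{O - -16}{2} = -3 + \frac{O + 16}{2} = -3 + \frac{16 + O}{2} = -3 + \left(8 + \frac{O}{2}\right) = 5 + \frac{O}{2}$)
$B{\left(F,f \right)} = F^{2} + F f$
$L{\left(R,I \right)} = \sqrt{5 + I + \frac{R}{2}}$ ($L{\left(R,I \right)} = \sqrt{\left(5 + \frac{R}{2}\right) + I} = \sqrt{5 + I + \frac{R}{2}}$)
$-37 + L{\left(2,5 \right)} B{\left(12,-7 \right)} = -37 + \frac{\sqrt{20 + 2 \cdot 2 + 4 \cdot 5}}{2} \cdot 12 \left(12 - 7\right) = -37 + \frac{\sqrt{20 + 4 + 20}}{2} \cdot 12 \cdot 5 = -37 + \frac{\sqrt{44}}{2} \cdot 60 = -37 + \frac{2 \sqrt{11}}{2} \cdot 60 = -37 + \sqrt{11} \cdot 60 = -37 + 60 \sqrt{11}$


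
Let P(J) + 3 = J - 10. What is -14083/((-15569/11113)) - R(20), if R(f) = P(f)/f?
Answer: 3129978597/311380 ≈ 10052.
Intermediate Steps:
P(J) = -13 + J (P(J) = -3 + (J - 10) = -3 + (-10 + J) = -13 + J)
R(f) = (-13 + f)/f
-14083/((-15569/11113)) - R(20) = -14083/((-15569/11113)) - (-13 + 20)/20 = -14083/((-15569*1/11113)) - 7/20 = -14083/(-15569/11113) - 1*7/20 = -14083*(-11113/15569) - 7/20 = 156504379/15569 - 7/20 = 3129978597/311380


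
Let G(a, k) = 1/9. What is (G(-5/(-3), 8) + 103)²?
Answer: 861184/81 ≈ 10632.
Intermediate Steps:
G(a, k) = ⅑
(G(-5/(-3), 8) + 103)² = (⅑ + 103)² = (928/9)² = 861184/81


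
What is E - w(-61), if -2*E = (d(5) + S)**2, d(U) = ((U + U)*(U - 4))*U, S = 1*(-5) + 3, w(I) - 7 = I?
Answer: -1098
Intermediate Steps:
w(I) = 7 + I
S = -2 (S = -5 + 3 = -2)
d(U) = 2*U**2*(-4 + U) (d(U) = ((2*U)*(-4 + U))*U = (2*U*(-4 + U))*U = 2*U**2*(-4 + U))
E = -1152 (E = -(2*5**2*(-4 + 5) - 2)**2/2 = -(2*25*1 - 2)**2/2 = -(50 - 2)**2/2 = -1/2*48**2 = -1/2*2304 = -1152)
E - w(-61) = -1152 - (7 - 61) = -1152 - 1*(-54) = -1152 + 54 = -1098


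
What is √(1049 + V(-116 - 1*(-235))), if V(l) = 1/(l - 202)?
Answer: 3*√802942/83 ≈ 32.388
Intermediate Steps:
V(l) = 1/(-202 + l)
√(1049 + V(-116 - 1*(-235))) = √(1049 + 1/(-202 + (-116 - 1*(-235)))) = √(1049 + 1/(-202 + (-116 + 235))) = √(1049 + 1/(-202 + 119)) = √(1049 + 1/(-83)) = √(1049 - 1/83) = √(87066/83) = 3*√802942/83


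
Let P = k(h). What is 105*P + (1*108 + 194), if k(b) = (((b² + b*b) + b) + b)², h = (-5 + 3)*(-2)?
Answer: 168302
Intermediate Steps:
h = 4 (h = -2*(-2) = 4)
k(b) = (2*b + 2*b²)² (k(b) = (((b² + b²) + b) + b)² = ((2*b² + b) + b)² = ((b + 2*b²) + b)² = (2*b + 2*b²)²)
P = 1600 (P = 4*4²*(1 + 4)² = 4*16*5² = 4*16*25 = 1600)
105*P + (1*108 + 194) = 105*1600 + (1*108 + 194) = 168000 + (108 + 194) = 168000 + 302 = 168302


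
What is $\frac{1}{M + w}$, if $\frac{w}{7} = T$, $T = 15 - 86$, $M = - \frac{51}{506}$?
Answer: $- \frac{506}{251533} \approx -0.0020117$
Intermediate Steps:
$M = - \frac{51}{506}$ ($M = \left(-51\right) \frac{1}{506} = - \frac{51}{506} \approx -0.10079$)
$T = -71$
$w = -497$ ($w = 7 \left(-71\right) = -497$)
$\frac{1}{M + w} = \frac{1}{- \frac{51}{506} - 497} = \frac{1}{- \frac{251533}{506}} = - \frac{506}{251533}$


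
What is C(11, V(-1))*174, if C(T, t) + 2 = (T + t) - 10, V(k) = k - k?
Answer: -174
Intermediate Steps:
V(k) = 0
C(T, t) = -12 + T + t (C(T, t) = -2 + ((T + t) - 10) = -2 + (-10 + T + t) = -12 + T + t)
C(11, V(-1))*174 = (-12 + 11 + 0)*174 = -1*174 = -174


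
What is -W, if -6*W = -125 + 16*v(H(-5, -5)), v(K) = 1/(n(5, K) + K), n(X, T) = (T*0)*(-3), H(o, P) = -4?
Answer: -43/2 ≈ -21.500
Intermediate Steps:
n(X, T) = 0 (n(X, T) = 0*(-3) = 0)
v(K) = 1/K (v(K) = 1/(0 + K) = 1/K)
W = 43/2 (W = -(-125 + 16/(-4))/6 = -(-125 + 16*(-1/4))/6 = -(-125 - 4)/6 = -1/6*(-129) = 43/2 ≈ 21.500)
-W = -1*43/2 = -43/2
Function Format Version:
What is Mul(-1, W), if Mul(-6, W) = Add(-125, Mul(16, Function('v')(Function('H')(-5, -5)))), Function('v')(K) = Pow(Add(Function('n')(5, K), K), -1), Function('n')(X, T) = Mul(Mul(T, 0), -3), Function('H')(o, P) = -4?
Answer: Rational(-43, 2) ≈ -21.500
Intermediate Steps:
Function('n')(X, T) = 0 (Function('n')(X, T) = Mul(0, -3) = 0)
Function('v')(K) = Pow(K, -1) (Function('v')(K) = Pow(Add(0, K), -1) = Pow(K, -1))
W = Rational(43, 2) (W = Mul(Rational(-1, 6), Add(-125, Mul(16, Pow(-4, -1)))) = Mul(Rational(-1, 6), Add(-125, Mul(16, Rational(-1, 4)))) = Mul(Rational(-1, 6), Add(-125, -4)) = Mul(Rational(-1, 6), -129) = Rational(43, 2) ≈ 21.500)
Mul(-1, W) = Mul(-1, Rational(43, 2)) = Rational(-43, 2)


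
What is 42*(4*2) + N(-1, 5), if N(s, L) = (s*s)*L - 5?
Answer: 336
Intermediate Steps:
N(s, L) = -5 + L*s² (N(s, L) = s²*L - 5 = L*s² - 5 = -5 + L*s²)
42*(4*2) + N(-1, 5) = 42*(4*2) + (-5 + 5*(-1)²) = 42*8 + (-5 + 5*1) = 336 + (-5 + 5) = 336 + 0 = 336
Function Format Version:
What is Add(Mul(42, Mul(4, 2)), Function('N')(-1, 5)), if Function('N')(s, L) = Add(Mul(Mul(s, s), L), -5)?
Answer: 336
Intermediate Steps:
Function('N')(s, L) = Add(-5, Mul(L, Pow(s, 2))) (Function('N')(s, L) = Add(Mul(Pow(s, 2), L), -5) = Add(Mul(L, Pow(s, 2)), -5) = Add(-5, Mul(L, Pow(s, 2))))
Add(Mul(42, Mul(4, 2)), Function('N')(-1, 5)) = Add(Mul(42, Mul(4, 2)), Add(-5, Mul(5, Pow(-1, 2)))) = Add(Mul(42, 8), Add(-5, Mul(5, 1))) = Add(336, Add(-5, 5)) = Add(336, 0) = 336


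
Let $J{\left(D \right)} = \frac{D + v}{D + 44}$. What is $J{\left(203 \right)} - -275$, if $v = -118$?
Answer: $\frac{68010}{247} \approx 275.34$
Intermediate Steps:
$J{\left(D \right)} = \frac{-118 + D}{44 + D}$ ($J{\left(D \right)} = \frac{D - 118}{D + 44} = \frac{-118 + D}{44 + D}$)
$J{\left(203 \right)} - -275 = \frac{-118 + 203}{44 + 203} - -275 = \frac{1}{247} \cdot 85 + 275 = \frac{85}{247} + 275 = \frac{68010}{247}$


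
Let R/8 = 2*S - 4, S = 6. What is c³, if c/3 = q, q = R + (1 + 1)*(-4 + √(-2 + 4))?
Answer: 4777920 + 508464*√2 ≈ 5.4970e+6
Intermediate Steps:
R = 64 (R = 8*(2*6 - 4) = 8*(12 - 4) = 8*8 = 64)
q = 56 + 2*√2 (q = 64 + (1 + 1)*(-4 + √(-2 + 4)) = 64 + 2*(-4 + √2) = 64 + (-8 + 2*√2) = 56 + 2*√2 ≈ 58.828)
c = 168 + 6*√2 (c = 3*(56 + 2*√2) = 168 + 6*√2 ≈ 176.49)
c³ = (168 + 6*√2)³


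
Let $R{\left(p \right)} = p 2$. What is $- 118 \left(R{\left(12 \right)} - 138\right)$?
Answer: $13452$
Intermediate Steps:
$R{\left(p \right)} = 2 p$
$- 118 \left(R{\left(12 \right)} - 138\right) = - 118 \left(2 \cdot 12 - 138\right) = - 118 \left(24 - 138\right) = \left(-118\right) \left(-114\right) = 13452$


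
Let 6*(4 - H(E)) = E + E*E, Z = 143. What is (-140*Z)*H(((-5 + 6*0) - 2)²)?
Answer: 24284260/3 ≈ 8.0948e+6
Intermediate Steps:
H(E) = 4 - E/6 - E²/6 (H(E) = 4 - (E + E*E)/6 = 4 - (E + E²)/6 = 4 + (-E/6 - E²/6) = 4 - E/6 - E²/6)
(-140*Z)*H(((-5 + 6*0) - 2)²) = (-140*143)*(4 - ((-5 + 6*0) - 2)²/6 - ((-5 + 6*0) - 2)⁴/6) = -20020*(4 - ((-5 + 0) - 2)²/6 - ((-5 + 0) - 2)⁴/6) = -20020*(4 - (-5 - 2)²/6 - (-5 - 2)⁴/6) = -20020*(4 - ⅙*(-7)² - ((-7)²)²/6) = -20020*(4 - ⅙*49 - ⅙*49²) = -20020*(4 - 49/6 - ⅙*2401) = -20020*(4 - 49/6 - 2401/6) = -20020*(-1213/3) = 24284260/3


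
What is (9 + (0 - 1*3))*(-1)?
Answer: -6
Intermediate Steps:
(9 + (0 - 1*3))*(-1) = (9 + (0 - 3))*(-1) = (9 - 3)*(-1) = 6*(-1) = -6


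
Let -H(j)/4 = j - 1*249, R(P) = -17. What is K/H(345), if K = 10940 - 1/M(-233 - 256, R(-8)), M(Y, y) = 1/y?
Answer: -10957/384 ≈ -28.534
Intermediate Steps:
H(j) = 996 - 4*j (H(j) = -4*(j - 1*249) = -4*(j - 249) = -4*(-249 + j) = 996 - 4*j)
K = 10957 (K = 10940 - 1/(1/(-17)) = 10940 - 1/(-1/17) = 10940 - 1*(-17) = 10940 + 17 = 10957)
K/H(345) = 10957/(996 - 4*345) = 10957/(996 - 1380) = 10957/(-384) = 10957*(-1/384) = -10957/384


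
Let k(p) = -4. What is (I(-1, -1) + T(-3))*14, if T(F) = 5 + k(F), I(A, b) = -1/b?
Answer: 28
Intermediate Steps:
T(F) = 1 (T(F) = 5 - 4 = 1)
(I(-1, -1) + T(-3))*14 = (-1/(-1) + 1)*14 = (-1*(-1) + 1)*14 = (1 + 1)*14 = 2*14 = 28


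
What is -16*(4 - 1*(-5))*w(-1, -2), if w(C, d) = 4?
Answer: -576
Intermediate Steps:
-16*(4 - 1*(-5))*w(-1, -2) = -16*(4 - 1*(-5))*4 = -16*(4 + 5)*4 = -16*9*4 = -144*4 = -1*576 = -576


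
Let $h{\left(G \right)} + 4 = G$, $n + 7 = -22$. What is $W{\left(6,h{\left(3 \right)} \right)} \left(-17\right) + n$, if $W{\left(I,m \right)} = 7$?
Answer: $-148$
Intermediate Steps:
$n = -29$ ($n = -7 - 22 = -29$)
$h{\left(G \right)} = -4 + G$
$W{\left(6,h{\left(3 \right)} \right)} \left(-17\right) + n = 7 \left(-17\right) - 29 = -119 - 29 = -148$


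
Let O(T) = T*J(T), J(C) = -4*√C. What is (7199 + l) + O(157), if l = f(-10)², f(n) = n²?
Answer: 17199 - 628*√157 ≈ 9330.2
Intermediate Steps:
l = 10000 (l = ((-10)²)² = 100² = 10000)
O(T) = -4*T^(3/2) (O(T) = T*(-4*√T) = -4*T^(3/2))
(7199 + l) + O(157) = (7199 + 10000) - 628*√157 = 17199 - 628*√157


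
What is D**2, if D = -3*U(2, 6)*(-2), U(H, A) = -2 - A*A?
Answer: 51984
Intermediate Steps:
U(H, A) = -2 - A**2
D = -228 (D = -3*(-2 - 1*6**2)*(-2) = -3*(-2 - 1*36)*(-2) = -3*(-2 - 36)*(-2) = -3*(-38)*(-2) = 114*(-2) = -228)
D**2 = (-228)**2 = 51984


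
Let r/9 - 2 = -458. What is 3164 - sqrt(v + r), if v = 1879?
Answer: 3164 - 5*I*sqrt(89) ≈ 3164.0 - 47.17*I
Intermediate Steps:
r = -4104 (r = 18 + 9*(-458) = 18 - 4122 = -4104)
3164 - sqrt(v + r) = 3164 - sqrt(1879 - 4104) = 3164 - sqrt(-2225) = 3164 - 5*I*sqrt(89)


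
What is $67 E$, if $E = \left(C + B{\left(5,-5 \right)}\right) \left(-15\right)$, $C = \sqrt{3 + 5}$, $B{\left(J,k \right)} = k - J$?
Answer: $10050 - 2010 \sqrt{2} \approx 7207.4$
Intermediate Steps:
$C = 2 \sqrt{2}$ ($C = \sqrt{8} = 2 \sqrt{2} \approx 2.8284$)
$E = 150 - 30 \sqrt{2}$ ($E = \left(2 \sqrt{2} - 10\right) \left(-15\right) = \left(-10 + 2 \sqrt{2}\right) \left(-15\right) = 150 - 30 \sqrt{2} \approx 107.57$)
$67 E = 67 \left(150 - 30 \sqrt{2}\right) = 10050 - 2010 \sqrt{2}$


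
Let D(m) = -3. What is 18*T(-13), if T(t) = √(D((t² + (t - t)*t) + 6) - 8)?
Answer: 18*I*√11 ≈ 59.699*I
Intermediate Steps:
T(t) = I*√11 (T(t) = √(-3 - 8) = √(-11) = I*√11)
18*T(-13) = 18*(I*√11) = 18*I*√11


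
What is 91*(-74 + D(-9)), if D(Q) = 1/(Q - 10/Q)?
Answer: -478933/71 ≈ -6745.5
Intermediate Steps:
91*(-74 + D(-9)) = 91*(-74 - 9/(-10 + (-9)²)) = 91*(-74 - 9/(-10 + 81)) = 91*(-74 - 9/71) = 91*(-5263/71) = -478933/71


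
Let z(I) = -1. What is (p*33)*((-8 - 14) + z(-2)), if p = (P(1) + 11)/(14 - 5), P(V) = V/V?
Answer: -1012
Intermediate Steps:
P(V) = 1
p = 4/3 (p = (1 + 11)/(14 - 5) = 12/9 = 12*(1/9) = 4/3 ≈ 1.3333)
(p*33)*((-8 - 14) + z(-2)) = ((4/3)*33)*((-8 - 14) - 1) = 44*(-22 - 1) = 44*(-23) = -1012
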